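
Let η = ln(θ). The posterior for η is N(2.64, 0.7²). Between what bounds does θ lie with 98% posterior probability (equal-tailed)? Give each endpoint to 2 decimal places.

On the log scale the 98% interval is 2.64 ± 2.326 × 0.7 = [1.0116, 4.2684].
Exponentiate: [e^1.0116, e^4.2684] = [2.75, 71.41].

[2.75, 71.41]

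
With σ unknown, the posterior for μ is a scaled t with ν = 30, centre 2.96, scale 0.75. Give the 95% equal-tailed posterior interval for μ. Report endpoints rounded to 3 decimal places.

[1.428, 4.492]

The t_30 distribution is symmetric; the 95% interval is 2.96 ± t·0.75 with t_{0.975,30} = 2.042.
Half-width: 2.042 × 0.75 = 1.532.
2.96 − 1.532 = 1.428; 2.96 + 1.532 = 4.492.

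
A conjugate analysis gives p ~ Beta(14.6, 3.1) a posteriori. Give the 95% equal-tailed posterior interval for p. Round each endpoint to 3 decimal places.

[0.623, 0.958]

Posterior: Beta(14.6, 3.1).
Equal-tailed 95% interval: the 0.025 and 0.975 quantiles of Beta(14.6, 3.1).
Posterior mean ≈ 0.825, SD ≈ 0.088; a Normal approximation gives roughly [0.653, 0.997].
Exact: F⁻¹(0.025) = 0.623; F⁻¹(0.975) = 0.958.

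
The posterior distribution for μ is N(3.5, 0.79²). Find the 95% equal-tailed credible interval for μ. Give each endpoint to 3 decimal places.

[1.952, 5.048]

The posterior is symmetric, so the 95% equal-tailed interval is μ = 3.5 ± z·0.79 with z = 1.960.
Half-width: 1.960 × 0.79 = 1.548.
3.5 − 1.548 = 1.952; 3.5 + 1.548 = 5.048.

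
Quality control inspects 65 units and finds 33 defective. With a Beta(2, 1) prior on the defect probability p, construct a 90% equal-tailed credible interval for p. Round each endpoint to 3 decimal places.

Posterior: Beta(2+33, 1+32) = Beta(35, 33).
Equal-tailed 90% interval: the 0.05 and 0.95 quantiles of Beta(35, 33).
Posterior mean ≈ 0.515, SD ≈ 0.060; a Normal approximation gives roughly [0.416, 0.614].
Exact: F⁻¹(0.05) = 0.415; F⁻¹(0.95) = 0.614.

[0.415, 0.614]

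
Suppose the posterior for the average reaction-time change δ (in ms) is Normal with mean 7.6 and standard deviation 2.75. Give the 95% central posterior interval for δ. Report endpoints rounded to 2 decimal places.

[2.21, 12.99]

The posterior is symmetric, so the 95% equal-tailed interval is δ = 7.6 ± z·2.75 with z = 1.960.
Half-width: 1.960 × 2.75 = 5.39.
7.6 − 5.39 = 2.21; 7.6 + 5.39 = 12.99.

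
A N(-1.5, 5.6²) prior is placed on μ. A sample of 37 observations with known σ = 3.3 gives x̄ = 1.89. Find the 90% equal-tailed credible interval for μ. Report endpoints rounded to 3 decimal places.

[0.970, 2.747]

Posterior precision = 1/5.6² + 37/3.3² = 0.0319 + 3.3976 = 3.4295, so posterior SD = 0.5400.
Posterior mean = (-1.5/5.6² + 37·1.89/3.3²) / 3.4295 = 1.8585.
Interval: 1.8585 ± 1.645 × 0.5400 → [0.970, 2.747].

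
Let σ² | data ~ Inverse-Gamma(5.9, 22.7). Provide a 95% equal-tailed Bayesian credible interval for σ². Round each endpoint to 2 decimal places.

[1.97, 10.60]

Inverse-Gamma(5.9, 22.7) quantiles: F⁻¹(0.025) and F⁻¹(0.975).
Equivalently, 1/σ² ~ Gamma(5.9, rate = 22.7); invert its 0.975 and 0.025 quantiles.
Posterior mean ≈ 4.63, SD ≈ 2.35; a Normal approximation gives roughly [0.03, 9.23].
Exact: lower = 1.97; upper = 10.60.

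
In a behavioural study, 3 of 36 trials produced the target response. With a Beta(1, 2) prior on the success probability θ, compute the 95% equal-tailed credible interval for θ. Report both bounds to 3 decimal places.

[0.029, 0.214]

Posterior: Beta(1+3, 2+33) = Beta(4, 35).
Equal-tailed 95% interval: the 0.025 and 0.975 quantiles of Beta(4, 35).
Posterior mean ≈ 0.103, SD ≈ 0.048; a Normal approximation gives roughly [0.009, 0.197].
Exact: F⁻¹(0.025) = 0.029; F⁻¹(0.975) = 0.214.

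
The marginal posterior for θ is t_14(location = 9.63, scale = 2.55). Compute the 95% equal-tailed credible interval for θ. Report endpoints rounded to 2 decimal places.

The t_14 distribution is symmetric; the 95% interval is 9.63 ± t·2.55 with t_{0.975,14} = 2.145.
Half-width: 2.145 × 2.55 = 5.47.
9.63 − 5.47 = 4.16; 9.63 + 5.47 = 15.10.

[4.16, 15.10]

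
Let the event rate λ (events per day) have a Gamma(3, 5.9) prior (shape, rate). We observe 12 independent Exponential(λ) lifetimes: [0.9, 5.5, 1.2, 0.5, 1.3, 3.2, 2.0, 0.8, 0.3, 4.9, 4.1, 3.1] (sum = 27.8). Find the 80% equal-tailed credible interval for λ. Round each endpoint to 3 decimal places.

[0.306, 0.597]

Posterior: Gamma(3+12, 5.9+27.8) = Gamma(15, 33.7) (shape, rate).
Equal-tailed 80% interval: Gamma(15, 33.7) quantiles at 0.1 and 0.9.
Posterior mean ≈ 0.445, SD ≈ 0.115; a Normal approximation gives roughly [0.298, 0.592].
Exact: lower = 0.306; upper = 0.597.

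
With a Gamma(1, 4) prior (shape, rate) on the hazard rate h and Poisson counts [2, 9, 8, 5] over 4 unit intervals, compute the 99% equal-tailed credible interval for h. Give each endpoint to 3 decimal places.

Posterior: Gamma(1+24, 4+4) = Gamma(25, 8) (shape, rate).
Equal-tailed 99% interval: Gamma(25, 8) quantiles at 0.005 and 0.995.
Posterior mean ≈ 3.125, SD ≈ 0.625; a Normal approximation gives roughly [1.515, 4.735].
Exact: lower = 1.749; upper = 4.968.

[1.749, 4.968]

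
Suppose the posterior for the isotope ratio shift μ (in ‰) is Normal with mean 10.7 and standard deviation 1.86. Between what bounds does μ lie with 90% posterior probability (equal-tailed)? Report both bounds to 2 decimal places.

[7.64, 13.76]

The posterior is symmetric, so the 90% equal-tailed interval is μ = 10.7 ± z·1.86 with z = 1.645.
Half-width: 1.645 × 1.86 = 3.06.
10.7 − 3.06 = 7.64; 10.7 + 3.06 = 13.76.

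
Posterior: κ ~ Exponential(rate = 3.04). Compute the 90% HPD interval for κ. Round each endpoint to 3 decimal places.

[0.000, 0.757]

The exponential density is strictly decreasing on [0, ∞), so the HPD interval is anchored at 0: [0, q] with P(κ ≤ q) = 0.90.
q = −ln(1 − 0.90) / 3.04 = 2.3026 / 3.04 = 0.757.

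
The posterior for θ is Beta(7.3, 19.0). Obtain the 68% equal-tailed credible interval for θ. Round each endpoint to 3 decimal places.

[0.191, 0.364]

Posterior: Beta(7.3, 19.0).
Equal-tailed 68% interval: the 0.16 and 0.84 quantiles of Beta(7.3, 19.0).
Posterior mean ≈ 0.278, SD ≈ 0.086; a Normal approximation gives roughly [0.192, 0.363].
Exact: F⁻¹(0.16) = 0.191; F⁻¹(0.84) = 0.364.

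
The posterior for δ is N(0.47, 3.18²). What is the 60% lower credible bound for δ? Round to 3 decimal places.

-0.336

Need L with P(δ ≥ L) = 0.60: L = 0.47 − z_{0.4}·3.18.
z = 0.253; L = 0.47 − 0.253 × 3.18 = -0.336.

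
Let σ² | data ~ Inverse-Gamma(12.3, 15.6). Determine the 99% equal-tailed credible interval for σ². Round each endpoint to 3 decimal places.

Inverse-Gamma(12.3, 15.6) quantiles: F⁻¹(0.005) and F⁻¹(0.995).
Equivalently, 1/σ² ~ Gamma(12.3, rate = 15.6); invert its 0.995 and 0.005 quantiles.
Posterior mean ≈ 1.381, SD ≈ 0.430; a Normal approximation gives roughly [0.273, 2.489].
Exact: lower = 0.673; upper = 3.039.

[0.673, 3.039]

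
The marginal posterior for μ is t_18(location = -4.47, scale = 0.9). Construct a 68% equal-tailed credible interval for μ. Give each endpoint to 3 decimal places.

The t_18 distribution is symmetric; the 68% interval is -4.47 ± t·0.9 with t_{0.84,18} = 1.023.
Half-width: 1.023 × 0.9 = 0.920.
-4.47 − 0.920 = -5.390; -4.47 + 0.920 = -3.550.

[-5.390, -3.550]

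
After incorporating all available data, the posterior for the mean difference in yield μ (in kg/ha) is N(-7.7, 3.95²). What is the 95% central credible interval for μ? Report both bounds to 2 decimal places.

The posterior is symmetric, so the 95% equal-tailed interval is μ = -7.7 ± z·3.95 with z = 1.960.
Half-width: 1.960 × 3.95 = 7.74.
-7.7 − 7.74 = -15.44; -7.7 + 7.74 = 0.04.

[-15.44, 0.04]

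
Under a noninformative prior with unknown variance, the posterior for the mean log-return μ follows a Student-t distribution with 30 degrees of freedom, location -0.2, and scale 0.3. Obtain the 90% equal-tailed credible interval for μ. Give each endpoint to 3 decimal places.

The t_30 distribution is symmetric; the 90% interval is -0.2 ± t·0.3 with t_{0.95,30} = 1.697.
Half-width: 1.697 × 0.3 = 0.509.
-0.2 − 0.509 = -0.709; -0.2 + 0.509 = 0.309.

[-0.709, 0.309]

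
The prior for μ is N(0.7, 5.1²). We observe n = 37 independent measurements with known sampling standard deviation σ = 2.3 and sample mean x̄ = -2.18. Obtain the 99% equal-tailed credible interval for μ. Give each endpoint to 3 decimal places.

Posterior precision = 1/5.1² + 37/2.3² = 0.0384 + 6.9943 = 7.0328, so posterior SD = 0.3771.
Posterior mean = (0.7/5.1² + 37·-2.18/2.3²) / 7.0328 = -2.1643.
Interval: -2.1643 ± 2.576 × 0.3771 → [-3.136, -1.193].

[-3.136, -1.193]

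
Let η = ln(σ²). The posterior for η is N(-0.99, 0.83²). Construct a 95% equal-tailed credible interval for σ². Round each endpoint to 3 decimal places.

On the log scale the 95% interval is -0.99 ± 1.960 × 0.83 = [-2.6168, 0.6368].
Exponentiate: [e^-2.6168, e^0.6368] = [0.073, 1.890].

[0.073, 1.890]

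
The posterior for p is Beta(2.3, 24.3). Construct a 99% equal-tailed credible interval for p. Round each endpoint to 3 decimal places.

Posterior: Beta(2.3, 24.3).
Equal-tailed 99% interval: the 0.005 and 0.995 quantiles of Beta(2.3, 24.3).
Posterior mean ≈ 0.086, SD ≈ 0.053; a Normal approximation gives roughly [-0.051, 0.224].
Exact: F⁻¹(0.005) = 0.006; F⁻¹(0.995) = 0.275.

[0.006, 0.275]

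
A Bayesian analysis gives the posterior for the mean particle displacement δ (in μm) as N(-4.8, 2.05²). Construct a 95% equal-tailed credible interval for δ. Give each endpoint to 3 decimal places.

[-8.818, -0.782]

The posterior is symmetric, so the 95% equal-tailed interval is δ = -4.8 ± z·2.05 with z = 1.960.
Half-width: 1.960 × 2.05 = 4.018.
-4.8 − 4.018 = -8.818; -4.8 + 4.018 = -0.782.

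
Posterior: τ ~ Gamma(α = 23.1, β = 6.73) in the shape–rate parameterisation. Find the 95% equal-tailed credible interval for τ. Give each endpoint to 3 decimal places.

Posterior: Gamma(shape 23.1, rate 6.73).
Equal-tailed 95% interval: Gamma(23.1, 6.73) quantiles at 0.025 and 0.975.
Posterior mean ≈ 3.432, SD ≈ 0.714; a Normal approximation gives roughly [2.033, 4.832].
Exact: lower = 2.178; upper = 4.967.

[2.178, 4.967]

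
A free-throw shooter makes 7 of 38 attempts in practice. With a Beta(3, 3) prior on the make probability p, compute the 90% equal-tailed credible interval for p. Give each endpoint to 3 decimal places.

[0.132, 0.337]

Posterior: Beta(3+7, 3+31) = Beta(10, 34).
Equal-tailed 90% interval: the 0.05 and 0.95 quantiles of Beta(10, 34).
Posterior mean ≈ 0.227, SD ≈ 0.062; a Normal approximation gives roughly [0.125, 0.330].
Exact: F⁻¹(0.05) = 0.132; F⁻¹(0.95) = 0.337.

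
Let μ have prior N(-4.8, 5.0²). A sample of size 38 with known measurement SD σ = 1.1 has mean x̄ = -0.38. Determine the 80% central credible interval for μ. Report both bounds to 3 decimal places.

Posterior precision = 1/5.0² + 38/1.1² = 0.0400 + 31.4050 = 31.4450, so posterior SD = 0.1783.
Posterior mean = (-4.8/5.0² + 38·-0.38/1.1²) / 31.4450 = -0.3856.
Interval: -0.3856 ± 1.282 × 0.1783 → [-0.614, -0.157].

[-0.614, -0.157]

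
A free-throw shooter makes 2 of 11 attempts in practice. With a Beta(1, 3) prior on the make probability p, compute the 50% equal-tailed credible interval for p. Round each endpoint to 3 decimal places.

[0.125, 0.261]

Posterior: Beta(1+2, 3+9) = Beta(3, 12).
Equal-tailed 50% interval: the 0.25 and 0.75 quantiles of Beta(3, 12).
Posterior mean ≈ 0.200, SD ≈ 0.100; a Normal approximation gives roughly [0.133, 0.267].
Exact: F⁻¹(0.25) = 0.125; F⁻¹(0.75) = 0.261.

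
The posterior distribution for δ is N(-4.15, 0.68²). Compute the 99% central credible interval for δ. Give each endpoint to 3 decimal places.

[-5.902, -2.398]

The posterior is symmetric, so the 99% equal-tailed interval is δ = -4.15 ± z·0.68 with z = 2.576.
Half-width: 2.576 × 0.68 = 1.752.
-4.15 − 1.752 = -5.902; -4.15 + 1.752 = -2.398.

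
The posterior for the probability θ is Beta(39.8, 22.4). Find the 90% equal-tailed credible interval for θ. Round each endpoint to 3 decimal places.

[0.538, 0.737]

Posterior: Beta(39.8, 22.4).
Equal-tailed 90% interval: the 0.05 and 0.95 quantiles of Beta(39.8, 22.4).
Posterior mean ≈ 0.640, SD ≈ 0.060; a Normal approximation gives roughly [0.541, 0.739].
Exact: F⁻¹(0.05) = 0.538; F⁻¹(0.95) = 0.737.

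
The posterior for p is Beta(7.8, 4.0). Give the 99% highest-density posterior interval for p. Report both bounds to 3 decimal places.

[0.317, 0.942]

The posterior is unimodal and skewed, so the HPD interval has equal density at both endpoints and is the shortest 99% interval.
Solving f(0.317) = f(0.942) with F(0.942) − F(0.317) = 0.99 gives [0.317, 0.942].
For comparison, the equal-tailed interval is [0.299, 0.930]; the HPD is narrower and shifted toward the mode.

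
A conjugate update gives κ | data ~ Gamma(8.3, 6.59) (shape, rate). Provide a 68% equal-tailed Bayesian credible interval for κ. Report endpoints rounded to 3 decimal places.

Posterior: Gamma(shape 8.3, rate 6.59).
Equal-tailed 68% interval: Gamma(8.3, 6.59) quantiles at 0.16 and 0.84.
Posterior mean ≈ 1.259, SD ≈ 0.437; a Normal approximation gives roughly [0.825, 1.694].
Exact: lower = 0.833; upper = 1.685.

[0.833, 1.685]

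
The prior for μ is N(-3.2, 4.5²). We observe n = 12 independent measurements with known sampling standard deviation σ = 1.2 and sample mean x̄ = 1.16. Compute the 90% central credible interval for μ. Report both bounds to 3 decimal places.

[0.566, 1.702]

Posterior precision = 1/4.5² + 12/1.2² = 0.0494 + 8.3333 = 8.3827, so posterior SD = 0.3454.
Posterior mean = (-3.2/4.5² + 12·1.16/1.2²) / 8.3827 = 1.1343.
Interval: 1.1343 ± 1.645 × 0.3454 → [0.566, 1.702].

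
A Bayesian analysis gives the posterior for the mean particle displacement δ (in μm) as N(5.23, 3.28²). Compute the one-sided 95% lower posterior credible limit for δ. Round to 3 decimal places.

Need L with P(δ ≥ L) = 0.95: L = 5.23 − z_{0.05}·3.28.
z = 1.645; L = 5.23 − 1.645 × 3.28 = -0.165.

-0.165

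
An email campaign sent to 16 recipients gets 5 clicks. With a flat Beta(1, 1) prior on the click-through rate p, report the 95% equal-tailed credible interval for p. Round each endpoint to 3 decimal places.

Posterior: Beta(1+5, 1+11) = Beta(6, 12).
Equal-tailed 95% interval: the 0.025 and 0.975 quantiles of Beta(6, 12).
Posterior mean ≈ 0.333, SD ≈ 0.108; a Normal approximation gives roughly [0.121, 0.545].
Exact: F⁻¹(0.025) = 0.142; F⁻¹(0.975) = 0.560.

[0.142, 0.560]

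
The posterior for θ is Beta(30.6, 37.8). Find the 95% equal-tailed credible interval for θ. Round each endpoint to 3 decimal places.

[0.332, 0.565]

Posterior: Beta(30.6, 37.8).
Equal-tailed 95% interval: the 0.025 and 0.975 quantiles of Beta(30.6, 37.8).
Posterior mean ≈ 0.447, SD ≈ 0.060; a Normal approximation gives roughly [0.330, 0.564].
Exact: F⁻¹(0.025) = 0.332; F⁻¹(0.975) = 0.565.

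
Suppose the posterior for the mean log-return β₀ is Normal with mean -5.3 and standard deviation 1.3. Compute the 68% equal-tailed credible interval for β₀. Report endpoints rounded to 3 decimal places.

The posterior is symmetric, so the 68% equal-tailed interval is β₀ = -5.3 ± z·1.3 with z = 0.994.
Half-width: 0.994 × 1.3 = 1.293.
-5.3 − 1.293 = -6.593; -5.3 + 1.293 = -4.007.

[-6.593, -4.007]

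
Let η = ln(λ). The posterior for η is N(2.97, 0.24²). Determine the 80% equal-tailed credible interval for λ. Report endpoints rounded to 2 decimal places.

On the log scale the 80% interval is 2.97 ± 1.282 × 0.24 = [2.6624, 3.2776].
Exponentiate: [e^2.6624, e^3.2776] = [14.33, 26.51].

[14.33, 26.51]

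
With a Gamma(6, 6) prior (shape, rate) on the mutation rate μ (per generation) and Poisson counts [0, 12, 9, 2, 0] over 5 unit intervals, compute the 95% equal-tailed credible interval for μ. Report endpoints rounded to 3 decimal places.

[1.766, 3.679]

Posterior: Gamma(6+23, 6+5) = Gamma(29, 11) (shape, rate).
Equal-tailed 95% interval: Gamma(29, 11) quantiles at 0.025 and 0.975.
Posterior mean ≈ 2.636, SD ≈ 0.490; a Normal approximation gives roughly [1.677, 3.596].
Exact: lower = 1.766; upper = 3.679.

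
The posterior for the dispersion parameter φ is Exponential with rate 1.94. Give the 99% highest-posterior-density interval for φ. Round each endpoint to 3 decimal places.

[0.000, 2.374]

The exponential density is strictly decreasing on [0, ∞), so the HPD interval is anchored at 0: [0, q] with P(φ ≤ q) = 0.99.
q = −ln(1 − 0.99) / 1.94 = 4.6052 / 1.94 = 2.374.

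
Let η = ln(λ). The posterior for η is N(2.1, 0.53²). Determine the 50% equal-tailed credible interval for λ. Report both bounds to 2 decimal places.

On the log scale the 50% interval is 2.1 ± 0.674 × 0.53 = [1.7425, 2.4575].
Exponentiate: [e^1.7425, e^2.4575] = [5.71, 11.68].

[5.71, 11.68]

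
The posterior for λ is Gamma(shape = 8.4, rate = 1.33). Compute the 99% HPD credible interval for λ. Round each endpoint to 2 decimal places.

The posterior is unimodal and skewed, so the HPD interval has equal density at both endpoints and is the shortest 99% interval.
Solving f(1.78) = f(12.71) with F(12.71) − F(1.78) = 0.99 gives [1.78, 12.71].
For comparison, the equal-tailed interval is [2.10, 13.32]; the HPD is narrower and shifted toward the mode.

[1.78, 12.71]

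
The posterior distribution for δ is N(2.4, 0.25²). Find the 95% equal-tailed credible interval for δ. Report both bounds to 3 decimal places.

[1.910, 2.890]

The posterior is symmetric, so the 95% equal-tailed interval is δ = 2.4 ± z·0.25 with z = 1.960.
Half-width: 1.960 × 0.25 = 0.490.
2.4 − 0.490 = 1.910; 2.4 + 0.490 = 2.890.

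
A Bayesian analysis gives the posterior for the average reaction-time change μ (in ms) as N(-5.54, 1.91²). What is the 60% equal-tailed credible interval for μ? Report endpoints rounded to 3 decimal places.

The posterior is symmetric, so the 60% equal-tailed interval is μ = -5.54 ± z·1.91 with z = 0.842.
Half-width: 0.842 × 1.91 = 1.607.
-5.54 − 1.607 = -7.147; -5.54 + 1.607 = -3.933.

[-7.147, -3.933]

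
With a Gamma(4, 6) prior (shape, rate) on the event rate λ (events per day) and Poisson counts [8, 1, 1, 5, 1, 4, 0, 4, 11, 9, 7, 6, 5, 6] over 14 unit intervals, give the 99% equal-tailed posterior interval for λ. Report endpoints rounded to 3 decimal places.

[2.601, 4.786]

Posterior: Gamma(4+68, 6+14) = Gamma(72, 20) (shape, rate).
Equal-tailed 99% interval: Gamma(72, 20) quantiles at 0.005 and 0.995.
Posterior mean ≈ 3.600, SD ≈ 0.424; a Normal approximation gives roughly [2.507, 4.693].
Exact: lower = 2.601; upper = 4.786.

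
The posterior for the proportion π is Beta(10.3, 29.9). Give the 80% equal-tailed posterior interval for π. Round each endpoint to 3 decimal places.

Posterior: Beta(10.3, 29.9).
Equal-tailed 80% interval: the 0.1 and 0.9 quantiles of Beta(10.3, 29.9).
Posterior mean ≈ 0.256, SD ≈ 0.068; a Normal approximation gives roughly [0.169, 0.343].
Exact: F⁻¹(0.1) = 0.171; F⁻¹(0.9) = 0.346.

[0.171, 0.346]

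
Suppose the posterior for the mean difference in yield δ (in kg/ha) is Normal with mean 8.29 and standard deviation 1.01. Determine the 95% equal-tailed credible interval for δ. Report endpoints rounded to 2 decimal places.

The posterior is symmetric, so the 95% equal-tailed interval is δ = 8.29 ± z·1.01 with z = 1.960.
Half-width: 1.960 × 1.01 = 1.98.
8.29 − 1.98 = 6.31; 8.29 + 1.98 = 10.27.

[6.31, 10.27]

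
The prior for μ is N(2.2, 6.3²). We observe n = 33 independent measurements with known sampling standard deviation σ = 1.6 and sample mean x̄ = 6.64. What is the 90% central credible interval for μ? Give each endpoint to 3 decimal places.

[6.174, 7.089]

Posterior precision = 1/6.3² + 33/1.6² = 0.0252 + 12.8906 = 12.9158, so posterior SD = 0.2783.
Posterior mean = (2.2/6.3² + 33·6.64/1.6²) / 12.9158 = 6.6313.
Interval: 6.6313 ± 1.645 × 0.2783 → [6.174, 7.089].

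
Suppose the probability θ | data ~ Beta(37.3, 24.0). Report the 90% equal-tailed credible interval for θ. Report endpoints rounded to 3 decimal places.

Posterior: Beta(37.3, 24.0).
Equal-tailed 90% interval: the 0.05 and 0.95 quantiles of Beta(37.3, 24.0).
Posterior mean ≈ 0.608, SD ≈ 0.062; a Normal approximation gives roughly [0.507, 0.710].
Exact: F⁻¹(0.05) = 0.505; F⁻¹(0.95) = 0.708.

[0.505, 0.708]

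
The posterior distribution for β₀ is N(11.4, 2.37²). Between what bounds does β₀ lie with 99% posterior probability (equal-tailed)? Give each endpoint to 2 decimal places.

The posterior is symmetric, so the 99% equal-tailed interval is β₀ = 11.4 ± z·2.37 with z = 2.576.
Half-width: 2.576 × 2.37 = 6.10.
11.4 − 6.10 = 5.30; 11.4 + 6.10 = 17.50.

[5.30, 17.50]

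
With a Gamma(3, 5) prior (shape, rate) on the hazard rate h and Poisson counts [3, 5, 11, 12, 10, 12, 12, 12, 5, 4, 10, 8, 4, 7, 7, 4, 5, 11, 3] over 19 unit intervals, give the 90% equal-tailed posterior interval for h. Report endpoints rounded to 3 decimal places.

Posterior: Gamma(3+145, 5+19) = Gamma(148, 24) (shape, rate).
Equal-tailed 90% interval: Gamma(148, 24) quantiles at 0.05 and 0.95.
Posterior mean ≈ 6.167, SD ≈ 0.507; a Normal approximation gives roughly [5.333, 7.000].
Exact: lower = 5.357; upper = 7.023.

[5.357, 7.023]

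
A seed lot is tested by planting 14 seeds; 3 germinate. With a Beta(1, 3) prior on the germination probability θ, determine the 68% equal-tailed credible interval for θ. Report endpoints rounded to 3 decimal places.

Posterior: Beta(1+3, 3+11) = Beta(4, 14).
Equal-tailed 68% interval: the 0.16 and 0.84 quantiles of Beta(4, 14).
Posterior mean ≈ 0.222, SD ≈ 0.095; a Normal approximation gives roughly [0.127, 0.317].
Exact: F⁻¹(0.16) = 0.127; F⁻¹(0.84) = 0.318.

[0.127, 0.318]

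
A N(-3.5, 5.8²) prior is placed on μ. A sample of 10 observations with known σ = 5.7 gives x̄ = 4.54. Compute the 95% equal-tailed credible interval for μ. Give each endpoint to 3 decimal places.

[0.458, 7.206]

Posterior precision = 1/5.8² + 10/5.7² = 0.0297 + 0.3078 = 0.3375, so posterior SD = 1.7213.
Posterior mean = (-3.5/5.8² + 10·4.54/5.7²) / 0.3375 = 3.8319.
Interval: 3.8319 ± 1.960 × 1.7213 → [0.458, 7.206].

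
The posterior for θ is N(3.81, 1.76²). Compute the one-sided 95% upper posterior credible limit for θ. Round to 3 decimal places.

Need U with P(θ ≤ U) = 0.95: U = 3.81 + z_{0.05}·1.76.
z = 1.645; U = 3.81 + 1.645 × 1.76 = 6.705.

6.705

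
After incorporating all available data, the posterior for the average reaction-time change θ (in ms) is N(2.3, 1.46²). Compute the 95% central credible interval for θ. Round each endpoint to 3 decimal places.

[-0.562, 5.162]

The posterior is symmetric, so the 95% equal-tailed interval is θ = 2.3 ± z·1.46 with z = 1.960.
Half-width: 1.960 × 1.46 = 2.862.
2.3 − 2.862 = -0.562; 2.3 + 2.862 = 5.162.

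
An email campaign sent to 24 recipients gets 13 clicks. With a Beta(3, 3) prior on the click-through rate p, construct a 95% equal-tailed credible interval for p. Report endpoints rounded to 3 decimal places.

[0.357, 0.706]

Posterior: Beta(3+13, 3+11) = Beta(16, 14).
Equal-tailed 95% interval: the 0.025 and 0.975 quantiles of Beta(16, 14).
Posterior mean ≈ 0.533, SD ≈ 0.090; a Normal approximation gives roughly [0.358, 0.709].
Exact: F⁻¹(0.025) = 0.357; F⁻¹(0.975) = 0.706.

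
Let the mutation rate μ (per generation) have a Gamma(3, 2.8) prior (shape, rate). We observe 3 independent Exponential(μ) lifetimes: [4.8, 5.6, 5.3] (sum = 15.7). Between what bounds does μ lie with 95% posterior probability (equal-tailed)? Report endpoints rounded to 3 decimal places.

[0.119, 0.631]

Posterior: Gamma(3+3, 2.8+15.7) = Gamma(6, 18.5) (shape, rate).
Equal-tailed 95% interval: Gamma(6, 18.5) quantiles at 0.025 and 0.975.
Posterior mean ≈ 0.324, SD ≈ 0.132; a Normal approximation gives roughly [0.065, 0.584].
Exact: lower = 0.119; upper = 0.631.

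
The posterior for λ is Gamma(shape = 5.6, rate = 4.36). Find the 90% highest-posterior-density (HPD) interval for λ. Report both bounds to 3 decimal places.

[0.430, 2.106]

The posterior is unimodal and skewed, so the HPD interval has equal density at both endpoints and is the shortest 90% interval.
Solving f(0.430) = f(2.106) with F(2.106) − F(0.430) = 0.90 gives [0.430, 2.106].
For comparison, the equal-tailed interval is [0.539, 2.287]; the HPD is narrower and shifted toward the mode.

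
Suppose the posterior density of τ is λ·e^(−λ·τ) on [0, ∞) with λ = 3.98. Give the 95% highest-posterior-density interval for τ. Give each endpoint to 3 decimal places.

[0.000, 0.753]

The exponential density is strictly decreasing on [0, ∞), so the HPD interval is anchored at 0: [0, q] with P(τ ≤ q) = 0.95.
q = −ln(1 − 0.95) / 3.98 = 2.9957 / 3.98 = 0.753.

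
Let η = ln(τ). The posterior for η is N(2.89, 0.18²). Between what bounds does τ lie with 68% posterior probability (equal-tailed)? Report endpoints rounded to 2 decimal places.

On the log scale the 68% interval is 2.89 ± 0.994 × 0.18 = [2.7110, 3.0690].
Exponentiate: [e^2.7110, e^3.0690] = [15.04, 21.52].

[15.04, 21.52]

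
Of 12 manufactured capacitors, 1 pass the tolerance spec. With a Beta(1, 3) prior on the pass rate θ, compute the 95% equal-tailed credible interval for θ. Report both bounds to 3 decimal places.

Posterior: Beta(1+1, 3+11) = Beta(2, 14).
Equal-tailed 95% interval: the 0.025 and 0.975 quantiles of Beta(2, 14).
Posterior mean ≈ 0.125, SD ≈ 0.080; a Normal approximation gives roughly [-0.032, 0.282].
Exact: F⁻¹(0.025) = 0.017; F⁻¹(0.975) = 0.319.

[0.017, 0.319]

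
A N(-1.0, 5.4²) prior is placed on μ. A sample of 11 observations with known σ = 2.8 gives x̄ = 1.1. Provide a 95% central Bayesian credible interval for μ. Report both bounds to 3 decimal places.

Posterior precision = 1/5.4² + 11/2.8² = 0.0343 + 1.4031 = 1.4374, so posterior SD = 0.8341.
Posterior mean = (-1.0/5.4² + 11·1.1/2.8²) / 1.4374 = 1.0499.
Interval: 1.0499 ± 1.960 × 0.8341 → [-0.585, 2.685].

[-0.585, 2.685]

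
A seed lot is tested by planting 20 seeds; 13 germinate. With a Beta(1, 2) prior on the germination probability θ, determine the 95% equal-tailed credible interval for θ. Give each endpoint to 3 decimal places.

[0.407, 0.793]

Posterior: Beta(1+13, 2+7) = Beta(14, 9).
Equal-tailed 95% interval: the 0.025 and 0.975 quantiles of Beta(14, 9).
Posterior mean ≈ 0.609, SD ≈ 0.100; a Normal approximation gives roughly [0.413, 0.804].
Exact: F⁻¹(0.025) = 0.407; F⁻¹(0.975) = 0.793.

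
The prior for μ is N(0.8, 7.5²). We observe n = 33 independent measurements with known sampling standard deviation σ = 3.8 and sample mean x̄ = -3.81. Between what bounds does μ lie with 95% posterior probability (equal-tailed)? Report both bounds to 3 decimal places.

[-5.066, -2.483]

Posterior precision = 1/7.5² + 33/3.8² = 0.0178 + 2.2853 = 2.3031, so posterior SD = 0.6589.
Posterior mean = (0.8/7.5² + 33·-3.81/3.8²) / 2.3031 = -3.7744.
Interval: -3.7744 ± 1.960 × 0.6589 → [-5.066, -2.483].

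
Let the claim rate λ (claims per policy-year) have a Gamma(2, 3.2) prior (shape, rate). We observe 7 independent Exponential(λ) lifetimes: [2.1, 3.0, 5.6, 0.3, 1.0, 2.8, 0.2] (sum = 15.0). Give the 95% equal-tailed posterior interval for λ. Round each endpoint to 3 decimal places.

[0.226, 0.866]

Posterior: Gamma(2+7, 3.2+15.0) = Gamma(9, 18.2) (shape, rate).
Equal-tailed 95% interval: Gamma(9, 18.2) quantiles at 0.025 and 0.975.
Posterior mean ≈ 0.495, SD ≈ 0.165; a Normal approximation gives roughly [0.171, 0.818].
Exact: lower = 0.226; upper = 0.866.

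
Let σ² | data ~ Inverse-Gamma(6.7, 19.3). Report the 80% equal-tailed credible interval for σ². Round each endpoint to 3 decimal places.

Inverse-Gamma(6.7, 19.3) quantiles: F⁻¹(0.1) and F⁻¹(0.9).
Equivalently, 1/σ² ~ Gamma(6.7, rate = 19.3); invert its 0.9 and 0.1 quantiles.
Posterior mean ≈ 3.386, SD ≈ 1.562; a Normal approximation gives roughly [1.384, 5.388].
Exact: lower = 1.900; upper = 5.259.

[1.900, 5.259]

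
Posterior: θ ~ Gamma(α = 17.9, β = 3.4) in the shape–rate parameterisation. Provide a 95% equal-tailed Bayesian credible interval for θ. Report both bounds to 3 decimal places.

[3.115, 7.969]

Posterior: Gamma(shape 17.9, rate 3.4).
Equal-tailed 95% interval: Gamma(17.9, 3.4) quantiles at 0.025 and 0.975.
Posterior mean ≈ 5.265, SD ≈ 1.244; a Normal approximation gives roughly [2.826, 7.704].
Exact: lower = 3.115; upper = 7.969.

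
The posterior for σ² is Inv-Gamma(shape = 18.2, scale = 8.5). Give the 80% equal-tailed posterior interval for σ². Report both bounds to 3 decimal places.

[0.357, 0.654]

Inverse-Gamma(18.2, 8.5) quantiles: F⁻¹(0.1) and F⁻¹(0.9).
Equivalently, 1/σ² ~ Gamma(18.2, rate = 8.5); invert its 0.9 and 0.1 quantiles.
Posterior mean ≈ 0.494, SD ≈ 0.123; a Normal approximation gives roughly [0.337, 0.652].
Exact: lower = 0.357; upper = 0.654.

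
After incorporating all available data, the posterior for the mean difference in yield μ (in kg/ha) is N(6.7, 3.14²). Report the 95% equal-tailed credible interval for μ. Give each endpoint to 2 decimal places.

The posterior is symmetric, so the 95% equal-tailed interval is μ = 6.7 ± z·3.14 with z = 1.960.
Half-width: 1.960 × 3.14 = 6.15.
6.7 − 6.15 = 0.55; 6.7 + 6.15 = 12.85.

[0.55, 12.85]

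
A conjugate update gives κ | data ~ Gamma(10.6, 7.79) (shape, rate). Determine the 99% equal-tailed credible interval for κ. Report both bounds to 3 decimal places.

[0.523, 2.675]

Posterior: Gamma(shape 10.6, rate 7.79).
Equal-tailed 99% interval: Gamma(10.6, 7.79) quantiles at 0.005 and 0.995.
Posterior mean ≈ 1.361, SD ≈ 0.418; a Normal approximation gives roughly [0.284, 2.437].
Exact: lower = 0.523; upper = 2.675.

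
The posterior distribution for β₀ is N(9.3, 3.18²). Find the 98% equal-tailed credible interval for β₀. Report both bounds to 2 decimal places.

[1.90, 16.70]

The posterior is symmetric, so the 98% equal-tailed interval is β₀ = 9.3 ± z·3.18 with z = 2.326.
Half-width: 2.326 × 3.18 = 7.40.
9.3 − 7.40 = 1.90; 9.3 + 7.40 = 16.70.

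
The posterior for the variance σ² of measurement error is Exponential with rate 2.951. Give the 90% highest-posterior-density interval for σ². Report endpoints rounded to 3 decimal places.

The exponential density is strictly decreasing on [0, ∞), so the HPD interval is anchored at 0: [0, q] with P(σ² ≤ q) = 0.90.
q = −ln(1 − 0.90) / 2.951 = 2.3026 / 2.951 = 0.780.

[0.000, 0.780]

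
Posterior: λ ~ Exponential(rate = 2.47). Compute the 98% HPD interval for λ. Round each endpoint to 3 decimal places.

[0.000, 1.584]

The exponential density is strictly decreasing on [0, ∞), so the HPD interval is anchored at 0: [0, q] with P(λ ≤ q) = 0.98.
q = −ln(1 − 0.98) / 2.47 = 3.9120 / 2.47 = 1.584.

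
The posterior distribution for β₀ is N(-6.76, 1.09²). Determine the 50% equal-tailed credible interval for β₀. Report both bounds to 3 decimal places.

[-7.495, -6.025]

The posterior is symmetric, so the 50% equal-tailed interval is β₀ = -6.76 ± z·1.09 with z = 0.674.
Half-width: 0.674 × 1.09 = 0.735.
-6.76 − 0.735 = -7.495; -6.76 + 0.735 = -6.025.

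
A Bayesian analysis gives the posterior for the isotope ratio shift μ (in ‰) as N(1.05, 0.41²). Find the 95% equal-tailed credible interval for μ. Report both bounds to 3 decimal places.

The posterior is symmetric, so the 95% equal-tailed interval is μ = 1.05 ± z·0.41 with z = 1.960.
Half-width: 1.960 × 0.41 = 0.804.
1.05 − 0.804 = 0.246; 1.05 + 0.804 = 1.854.

[0.246, 1.854]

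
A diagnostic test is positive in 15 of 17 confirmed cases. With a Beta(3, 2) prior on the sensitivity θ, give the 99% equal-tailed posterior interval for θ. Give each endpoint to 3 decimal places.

Posterior: Beta(3+15, 2+2) = Beta(18, 4).
Equal-tailed 99% interval: the 0.005 and 0.995 quantiles of Beta(18, 4).
Posterior mean ≈ 0.818, SD ≈ 0.080; a Normal approximation gives roughly [0.611, 1.025].
Exact: F⁻¹(0.005) = 0.568; F⁻¹(0.995) = 0.966.

[0.568, 0.966]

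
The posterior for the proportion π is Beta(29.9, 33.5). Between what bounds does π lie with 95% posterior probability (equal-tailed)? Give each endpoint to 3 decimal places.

Posterior: Beta(29.9, 33.5).
Equal-tailed 95% interval: the 0.025 and 0.975 quantiles of Beta(29.9, 33.5).
Posterior mean ≈ 0.472, SD ≈ 0.062; a Normal approximation gives roughly [0.350, 0.594].
Exact: F⁻¹(0.025) = 0.351; F⁻¹(0.975) = 0.594.

[0.351, 0.594]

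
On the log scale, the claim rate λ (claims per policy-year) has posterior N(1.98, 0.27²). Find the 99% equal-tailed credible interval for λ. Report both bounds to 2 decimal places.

On the log scale the 99% interval is 1.98 ± 2.576 × 0.27 = [1.2845, 2.6755].
Exponentiate: [e^1.2845, e^2.6755] = [3.61, 14.52].

[3.61, 14.52]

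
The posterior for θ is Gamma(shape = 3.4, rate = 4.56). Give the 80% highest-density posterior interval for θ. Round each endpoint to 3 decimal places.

The posterior is unimodal and skewed, so the HPD interval has equal density at both endpoints and is the shortest 80% interval.
Solving f(0.194) = f(1.113) with F(1.113) − F(0.194) = 0.80 gives [0.194, 1.113].
For comparison, the equal-tailed interval is [0.297, 1.288]; the HPD is narrower and shifted toward the mode.

[0.194, 1.113]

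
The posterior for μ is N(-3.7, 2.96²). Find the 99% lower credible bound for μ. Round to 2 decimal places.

-10.59

Need L with P(μ ≥ L) = 0.99: L = -3.7 − z_{0.01}·2.96.
z = 2.326; L = -3.7 − 2.326 × 2.96 = -10.59.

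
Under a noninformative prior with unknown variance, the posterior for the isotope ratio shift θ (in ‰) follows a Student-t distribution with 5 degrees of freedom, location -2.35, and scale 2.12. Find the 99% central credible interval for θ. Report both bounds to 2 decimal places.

The t_5 distribution is symmetric; the 99% interval is -2.35 ± t·2.12 with t_{0.995,5} = 4.032.
Half-width: 4.032 × 2.12 = 8.55.
-2.35 − 8.55 = -10.90; -2.35 + 8.55 = 6.20.

[-10.90, 6.20]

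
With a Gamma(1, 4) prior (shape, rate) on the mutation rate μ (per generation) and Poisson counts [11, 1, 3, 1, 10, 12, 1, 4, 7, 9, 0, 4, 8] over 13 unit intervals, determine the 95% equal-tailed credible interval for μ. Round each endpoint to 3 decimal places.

[3.314, 5.268]

Posterior: Gamma(1+71, 4+13) = Gamma(72, 17) (shape, rate).
Equal-tailed 95% interval: Gamma(72, 17) quantiles at 0.025 and 0.975.
Posterior mean ≈ 4.235, SD ≈ 0.499; a Normal approximation gives roughly [3.257, 5.214].
Exact: lower = 3.314; upper = 5.268.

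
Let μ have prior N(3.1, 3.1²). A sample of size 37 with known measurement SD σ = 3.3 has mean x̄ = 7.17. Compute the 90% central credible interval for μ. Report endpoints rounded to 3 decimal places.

[6.170, 7.928]

Posterior precision = 1/3.1² + 37/3.3² = 0.1041 + 3.3976 = 3.5017, so posterior SD = 0.5344.
Posterior mean = (3.1/3.1² + 37·7.17/3.3²) / 3.5017 = 7.0491.
Interval: 7.0491 ± 1.645 × 0.5344 → [6.170, 7.928].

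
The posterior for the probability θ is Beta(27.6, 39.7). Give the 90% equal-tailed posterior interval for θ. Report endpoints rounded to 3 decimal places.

[0.314, 0.510]

Posterior: Beta(27.6, 39.7).
Equal-tailed 90% interval: the 0.05 and 0.95 quantiles of Beta(27.6, 39.7).
Posterior mean ≈ 0.410, SD ≈ 0.060; a Normal approximation gives roughly [0.312, 0.508].
Exact: F⁻¹(0.05) = 0.314; F⁻¹(0.95) = 0.510.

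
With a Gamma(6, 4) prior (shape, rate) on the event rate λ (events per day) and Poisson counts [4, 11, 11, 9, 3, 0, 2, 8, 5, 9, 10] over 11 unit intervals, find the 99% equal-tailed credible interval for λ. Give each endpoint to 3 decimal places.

Posterior: Gamma(6+72, 4+11) = Gamma(78, 15) (shape, rate).
Equal-tailed 99% interval: Gamma(78, 15) quantiles at 0.005 and 0.995.
Posterior mean ≈ 5.200, SD ≈ 0.589; a Normal approximation gives roughly [3.683, 6.717].
Exact: lower = 3.809; upper = 6.841.

[3.809, 6.841]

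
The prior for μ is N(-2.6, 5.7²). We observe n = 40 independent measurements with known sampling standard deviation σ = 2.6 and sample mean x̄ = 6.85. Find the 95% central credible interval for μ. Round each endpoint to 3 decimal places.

Posterior precision = 1/5.7² + 40/2.6² = 0.0308 + 5.9172 = 5.9479, so posterior SD = 0.4100.
Posterior mean = (-2.6/5.7² + 40·6.85/2.6²) / 5.9479 = 6.8011.
Interval: 6.8011 ± 1.960 × 0.4100 → [5.997, 7.605].

[5.997, 7.605]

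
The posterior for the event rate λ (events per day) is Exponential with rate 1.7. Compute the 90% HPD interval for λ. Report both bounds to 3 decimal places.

The exponential density is strictly decreasing on [0, ∞), so the HPD interval is anchored at 0: [0, q] with P(λ ≤ q) = 0.90.
q = −ln(1 − 0.90) / 1.7 = 2.3026 / 1.7 = 1.354.

[0.000, 1.354]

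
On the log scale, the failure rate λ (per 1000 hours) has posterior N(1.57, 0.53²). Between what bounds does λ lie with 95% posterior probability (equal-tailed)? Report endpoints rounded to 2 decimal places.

[1.70, 13.58]

On the log scale the 95% interval is 1.57 ± 1.960 × 0.53 = [0.5312, 2.6088].
Exponentiate: [e^0.5312, e^2.6088] = [1.70, 13.58].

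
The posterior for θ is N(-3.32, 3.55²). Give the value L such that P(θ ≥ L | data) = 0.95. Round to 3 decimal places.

Need L with P(θ ≥ L) = 0.95: L = -3.32 − z_{0.05}·3.55.
z = 1.645; L = -3.32 − 1.645 × 3.55 = -9.159.

-9.159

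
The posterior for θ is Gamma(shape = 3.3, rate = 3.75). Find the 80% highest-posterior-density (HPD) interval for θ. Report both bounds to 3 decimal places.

The posterior is unimodal and skewed, so the HPD interval has equal density at both endpoints and is the shortest 80% interval.
Solving f(0.220) = f(1.317) with F(1.317) − F(0.220) = 0.80 gives [0.220, 1.317].
For comparison, the equal-tailed interval is [0.344, 1.530]; the HPD is narrower and shifted toward the mode.

[0.220, 1.317]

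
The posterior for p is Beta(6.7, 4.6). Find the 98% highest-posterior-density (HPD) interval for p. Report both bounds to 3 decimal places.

The posterior is unimodal and skewed, so the HPD interval has equal density at both endpoints and is the shortest 98% interval.
Solving f(0.273) = f(0.887) with F(0.887) − F(0.273) = 0.98 gives [0.273, 0.887].
For comparison, the equal-tailed interval is [0.262, 0.878]; the HPD is narrower and shifted toward the mode.

[0.273, 0.887]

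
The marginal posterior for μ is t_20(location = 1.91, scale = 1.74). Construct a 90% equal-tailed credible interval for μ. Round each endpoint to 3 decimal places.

[-1.091, 4.911]

The t_20 distribution is symmetric; the 90% interval is 1.91 ± t·1.74 with t_{0.95,20} = 1.725.
Half-width: 1.725 × 1.74 = 3.001.
1.91 − 3.001 = -1.091; 1.91 + 3.001 = 4.911.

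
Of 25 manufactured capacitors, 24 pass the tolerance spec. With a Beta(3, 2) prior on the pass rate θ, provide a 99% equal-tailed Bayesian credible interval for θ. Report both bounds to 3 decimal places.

[0.718, 0.988]

Posterior: Beta(3+24, 2+1) = Beta(27, 3).
Equal-tailed 99% interval: the 0.005 and 0.995 quantiles of Beta(27, 3).
Posterior mean ≈ 0.900, SD ≈ 0.054; a Normal approximation gives roughly [0.761, 1.039].
Exact: F⁻¹(0.005) = 0.718; F⁻¹(0.995) = 0.988.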